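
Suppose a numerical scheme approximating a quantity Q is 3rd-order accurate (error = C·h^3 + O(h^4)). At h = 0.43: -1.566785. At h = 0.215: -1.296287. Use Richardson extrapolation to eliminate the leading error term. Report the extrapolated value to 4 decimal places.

-1.2576

The leading error scales as h^3; refining by a factor of 2 reduces it by 2^3 = 8.
Extrapolated value = (8·A(h/2) − A(h)) / (8 − 1)
= (8·(-1.296287) − (-1.566785)) / 7
= -8.803511 / 7 = -1.257644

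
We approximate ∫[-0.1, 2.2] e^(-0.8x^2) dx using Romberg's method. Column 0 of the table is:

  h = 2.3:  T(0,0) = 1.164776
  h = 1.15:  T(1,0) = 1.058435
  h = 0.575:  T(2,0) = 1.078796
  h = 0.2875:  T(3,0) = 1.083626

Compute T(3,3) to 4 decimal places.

1.0851

Richardson extrapolation on the trapezoidal column (denominator 4−1=3):
T(1,1) = (4·1.058435 − 1.164776) / 3 = 1.022988
T(2,1) = 1.078796 + (1.078796 − 1.058435)/3 = 1.085583
T(3,1) = 1.083626 + (1.083626 − 1.078796)/3 = 1.085236
T(2,2) = (16·1.085583 − 1.022988) / 15 = 1.089756
T(3,2) = 1.085236 + (1.085236 − 1.085583)/15 = 1.085213
T(3,3) = 1.085213 + (1.085213 − 1.089756)/63 = 1.085141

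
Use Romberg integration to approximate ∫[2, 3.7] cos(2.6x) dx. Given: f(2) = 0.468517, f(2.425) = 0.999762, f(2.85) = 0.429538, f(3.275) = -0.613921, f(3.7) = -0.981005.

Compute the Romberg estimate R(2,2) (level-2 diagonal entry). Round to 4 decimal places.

0.2628

R(0,0) (trapezoid, 1 panel, h=1.7000): -0.435615
R(1,0) (trapezoid, 2 panels, h=0.8500): 0.147300
R(2,0) (trapezoid, 4 panels, h=0.4250): 0.237632
R(1,1) = 0.147300 + (0.147300 − (-0.435615))/3 = 0.341605
R(2,1) = 0.237632 + (0.237632 − 0.147300)/3 = 0.267743
R(2,2) = 0.267743 + (0.267743 − 0.341605)/15 = 0.262819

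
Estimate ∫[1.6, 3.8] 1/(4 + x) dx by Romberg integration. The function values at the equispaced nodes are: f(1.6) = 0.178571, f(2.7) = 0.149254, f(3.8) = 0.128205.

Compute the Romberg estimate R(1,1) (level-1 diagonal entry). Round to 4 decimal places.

R(0,0) (trapezoid, 1 panel, h=2.2000): 0.337454
R(1,0) (trapezoid, 2 panels, h=1.1000): 0.332906
R(1,1) = 0.332906 + (0.332906 − 0.337454)/3 = 0.331390

0.3314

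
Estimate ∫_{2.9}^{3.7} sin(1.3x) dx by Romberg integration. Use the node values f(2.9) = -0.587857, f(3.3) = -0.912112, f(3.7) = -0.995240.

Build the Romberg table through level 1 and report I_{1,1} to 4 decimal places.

I_{0,0} (trapezoid, 1 panel, h=0.8000): -0.633239
I_{1,0} (trapezoid, 2 panels, h=0.4000): -0.681464
I_{1,1} = -0.681464 + (-0.681464 − (-0.633239))/3 = -0.697539

-0.6975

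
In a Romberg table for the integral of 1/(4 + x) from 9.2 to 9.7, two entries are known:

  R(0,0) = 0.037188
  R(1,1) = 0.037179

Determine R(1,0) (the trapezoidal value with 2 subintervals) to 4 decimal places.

From R(1,1) = (4·R(1,0) − R(0,0))/3, solve for R(1,0):
4·R(1,0) = 3·0.037179 + 0.037188 = 0.148725
R(1,0) = 0.037181

0.0372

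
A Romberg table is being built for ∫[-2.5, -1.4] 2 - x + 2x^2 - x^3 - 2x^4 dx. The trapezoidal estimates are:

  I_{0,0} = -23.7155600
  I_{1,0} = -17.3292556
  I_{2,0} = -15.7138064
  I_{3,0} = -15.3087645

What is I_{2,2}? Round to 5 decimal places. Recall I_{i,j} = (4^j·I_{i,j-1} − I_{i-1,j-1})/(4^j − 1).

Richardson extrapolation on the trapezoidal column (denominator 4−1=3):
I_{1,1} = (4·(-17.3292556) − (-23.7155600)) / 3 = -15.2004875
I_{2,1} = (4·(-15.7138064) − (-17.3292556)) / 3 = -15.1753233
I_{2,2} = (16·(-15.1753233) − (-15.2004875)) / 15 = -15.1736457
(Column j=1 coincides with Simpson's rule on the same nodes.)

-15.17365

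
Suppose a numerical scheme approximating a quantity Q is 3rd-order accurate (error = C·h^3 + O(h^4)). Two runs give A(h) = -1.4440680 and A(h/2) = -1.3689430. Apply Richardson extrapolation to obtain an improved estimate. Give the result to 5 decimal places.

-1.35821

The leading error scales as h^3; refining by a factor of 2 reduces it by 2^3 = 8.
Extrapolated value = (8·A(h/2) − A(h)) / (8 − 1)
= (8·(-1.3689430) − (-1.4440680)) / 7
= -9.5074760 / 7 = -1.3582109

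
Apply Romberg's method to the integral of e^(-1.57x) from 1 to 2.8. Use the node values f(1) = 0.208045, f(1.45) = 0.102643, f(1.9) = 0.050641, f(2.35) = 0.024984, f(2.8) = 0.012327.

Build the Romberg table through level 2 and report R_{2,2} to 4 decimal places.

R_{0,0} (trapezoid, 1 panel, h=1.8000): 0.198335
R_{1,0} (trapezoid, 2 panels, h=0.9000): 0.144744
R_{2,0} (trapezoid, 4 panels, h=0.4500): 0.129804
R_{1,1} = 0.144744 + (0.144744 − 0.198335)/3 = 0.126880
R_{2,1} = 0.129804 + (0.129804 − 0.144744)/3 = 0.124824
R_{2,2} = 0.124824 + (0.124824 − 0.126880)/15 = 0.124687

0.1247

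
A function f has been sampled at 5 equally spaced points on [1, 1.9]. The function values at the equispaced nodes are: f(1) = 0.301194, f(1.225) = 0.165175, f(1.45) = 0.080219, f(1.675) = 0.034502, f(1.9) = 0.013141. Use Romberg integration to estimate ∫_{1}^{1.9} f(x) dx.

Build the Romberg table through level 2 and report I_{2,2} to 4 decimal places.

0.0955

I_{0,0} (trapezoid, 1 panel, h=0.9000): 0.141451
I_{1,0} (trapezoid, 2 panels, h=0.4500): 0.106824
I_{2,0} (trapezoid, 4 panels, h=0.2250): 0.098339
I_{1,1} = 0.106824 + (0.106824 − 0.141451)/3 = 0.095282
I_{2,1} = 0.098339 + (0.098339 − 0.106824)/3 = 0.095511
I_{2,2} = 0.095511 + (0.095511 − 0.095282)/15 = 0.095526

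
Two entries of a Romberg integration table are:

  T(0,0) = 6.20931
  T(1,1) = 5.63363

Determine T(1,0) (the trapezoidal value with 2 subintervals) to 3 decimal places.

From T(1,1) = (4·T(1,0) − T(0,0))/3, solve for T(1,0):
4·T(1,0) = 3·5.63363 + 6.20931 = 23.11020
T(1,0) = 5.77755

5.778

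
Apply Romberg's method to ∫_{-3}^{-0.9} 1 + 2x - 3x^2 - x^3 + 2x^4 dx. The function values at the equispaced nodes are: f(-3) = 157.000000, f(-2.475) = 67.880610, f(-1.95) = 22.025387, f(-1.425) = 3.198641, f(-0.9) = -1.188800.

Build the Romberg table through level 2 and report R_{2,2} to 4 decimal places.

84.6888

R_{0,0} (trapezoid, 1 panel, h=2.1000): 163.601760
R_{1,0} (trapezoid, 2 panels, h=1.0500): 104.927536
R_{2,0} (trapezoid, 4 panels, h=0.5250): 89.780375
R_{1,1} = 104.927536 + (104.927536 − 163.601760)/3 = 85.369461
R_{2,1} = 89.780375 + (89.780375 − 104.927536)/3 = 84.731321
R_{2,2} = 84.731321 + (84.731321 − 85.369461)/15 = 84.688778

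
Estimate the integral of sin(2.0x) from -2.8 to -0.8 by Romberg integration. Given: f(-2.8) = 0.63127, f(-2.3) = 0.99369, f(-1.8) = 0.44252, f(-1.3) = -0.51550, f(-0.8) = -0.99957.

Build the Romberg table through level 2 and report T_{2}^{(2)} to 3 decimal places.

T_{0}^{(0)} (trapezoid, 1 panel, h=2.0000): -0.36830
T_{1}^{(0)} (trapezoid, 2 panels, h=1.0000): 0.25837
T_{2}^{(0)} (trapezoid, 4 panels, h=0.5000): 0.36828
T_{1}^{(1)} = 0.25837 + (0.25837 − (-0.36830))/3 = 0.46726
T_{2}^{(1)} = 0.36828 + (0.36828 − 0.25837)/3 = 0.40492
T_{2}^{(2)} = 0.40492 + (0.40492 − 0.46726)/15 = 0.40076

0.401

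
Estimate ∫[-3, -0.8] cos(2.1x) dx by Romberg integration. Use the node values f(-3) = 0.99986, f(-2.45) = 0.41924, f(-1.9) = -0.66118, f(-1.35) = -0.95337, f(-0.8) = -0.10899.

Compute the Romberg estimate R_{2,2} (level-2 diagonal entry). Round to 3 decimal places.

-0.459

R_{0,0} (trapezoid, 1 panel, h=2.2000): 0.97996
R_{1,0} (trapezoid, 2 panels, h=1.1000): -0.23732
R_{2,0} (trapezoid, 4 panels, h=0.5500): -0.41243
R_{1,1} = -0.23732 + (-0.23732 − 0.97996)/3 = -0.64308
R_{2,1} = -0.41243 + (-0.41243 − (-0.23732))/3 = -0.47080
R_{2,2} = -0.47080 + (-0.47080 − (-0.64308))/15 = -0.45931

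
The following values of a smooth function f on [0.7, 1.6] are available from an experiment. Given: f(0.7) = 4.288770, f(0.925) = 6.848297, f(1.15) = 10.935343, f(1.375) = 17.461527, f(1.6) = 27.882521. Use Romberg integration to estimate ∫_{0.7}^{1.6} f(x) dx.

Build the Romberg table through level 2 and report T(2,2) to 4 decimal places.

11.3434

T(0,0) (trapezoid, 1 panel, h=0.9000): 14.477081
T(1,0) (trapezoid, 2 panels, h=0.4500): 12.159445
T(2,0) (trapezoid, 4 panels, h=0.2250): 11.549433
T(1,1) = 12.159445 + (12.159445 − 14.477081)/3 = 11.386900
T(2,1) = 11.549433 + (11.549433 − 12.159445)/3 = 11.346096
T(2,2) = 11.346096 + (11.346096 − 11.386900)/15 = 11.343376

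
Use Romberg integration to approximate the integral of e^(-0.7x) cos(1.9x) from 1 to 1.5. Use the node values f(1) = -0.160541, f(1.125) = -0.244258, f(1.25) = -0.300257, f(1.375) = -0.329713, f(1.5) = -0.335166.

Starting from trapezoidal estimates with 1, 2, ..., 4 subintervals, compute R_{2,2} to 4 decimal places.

-0.1413

R_{0,0} (trapezoid, 1 panel, h=0.5000): -0.123927
R_{1,0} (trapezoid, 2 panels, h=0.2500): -0.137028
R_{2,0} (trapezoid, 4 panels, h=0.1250): -0.140260
R_{1,1} = -0.137028 + (-0.137028 − (-0.123927))/3 = -0.141395
R_{2,1} = -0.140260 + (-0.140260 − (-0.137028))/3 = -0.141337
R_{2,2} = -0.141337 + (-0.141337 − (-0.141395))/15 = -0.141333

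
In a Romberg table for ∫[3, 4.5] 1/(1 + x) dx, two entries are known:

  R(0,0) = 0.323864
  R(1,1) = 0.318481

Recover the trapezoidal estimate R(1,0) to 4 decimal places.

From R(1,1) = (4·R(1,0) − R(0,0))/3, solve for R(1,0):
4·R(1,0) = 3·0.318481 + 0.323864 = 1.279307
R(1,0) = 0.319827

0.3198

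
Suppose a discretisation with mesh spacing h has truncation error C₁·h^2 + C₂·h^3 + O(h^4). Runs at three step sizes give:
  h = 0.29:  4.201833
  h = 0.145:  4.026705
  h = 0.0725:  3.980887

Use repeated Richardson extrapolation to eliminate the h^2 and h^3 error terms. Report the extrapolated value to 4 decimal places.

3.9652

First eliminate the h^2 term (factor 2^2 = 4):
  B₁ = (4·4.026705 − 4.201833)/3 = 3.968329
  B₂ = (4·3.980887 − 4.026705)/3 = 3.965614
Then eliminate the h^3 term (factor 2^3 = 8):
  (8·3.965614 − 3.968329)/7 = 3.965226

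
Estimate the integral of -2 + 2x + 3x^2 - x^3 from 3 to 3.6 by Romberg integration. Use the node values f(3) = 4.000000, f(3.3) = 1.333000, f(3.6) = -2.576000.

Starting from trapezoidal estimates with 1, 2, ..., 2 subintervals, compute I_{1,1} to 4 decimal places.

I_{0,0} (trapezoid, 1 panel, h=0.6000): 0.427200
I_{1,0} (trapezoid, 2 panels, h=0.3000): 0.613500
I_{1,1} = 0.613500 + (0.613500 − 0.427200)/3 = 0.675600

0.6756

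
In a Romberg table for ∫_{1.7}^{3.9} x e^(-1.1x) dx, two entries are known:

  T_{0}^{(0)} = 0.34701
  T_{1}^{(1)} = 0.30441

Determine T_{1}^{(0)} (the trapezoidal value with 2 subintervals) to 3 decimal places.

0.315

From T_{1}^{(1)} = (4·T_{1}^{(0)} − T_{0}^{(0)})/3, solve for T_{1}^{(0)}:
4·T_{1}^{(0)} = 3·0.30441 + 0.34701 = 1.26024
T_{1}^{(0)} = 0.31506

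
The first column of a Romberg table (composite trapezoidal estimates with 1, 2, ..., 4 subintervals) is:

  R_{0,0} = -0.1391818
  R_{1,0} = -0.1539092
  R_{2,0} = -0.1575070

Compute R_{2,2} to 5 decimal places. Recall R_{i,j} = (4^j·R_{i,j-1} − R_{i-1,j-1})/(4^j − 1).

-0.15870

R_{1,1} = (4·(-0.1539092) − (-0.1391818)) / 3 = -0.1588183
R_{2,1} = (4·(-0.1575070) − (-0.1539092)) / 3 = -0.1587063
R_{2,2} = -0.1587063 + (-0.1587063 − (-0.1588183))/15 = -0.1586988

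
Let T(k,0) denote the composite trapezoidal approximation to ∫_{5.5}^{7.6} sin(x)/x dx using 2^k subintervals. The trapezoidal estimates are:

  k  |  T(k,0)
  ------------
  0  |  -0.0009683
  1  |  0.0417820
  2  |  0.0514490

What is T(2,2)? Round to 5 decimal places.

0.05458

T(1,1) = 0.0417820 + (0.0417820 − (-0.0009683))/3 = 0.0560321
T(2,1) = (4·0.0514490 − 0.0417820) / 3 = 0.0546713
T(2,2) = (16·0.0546713 − 0.0560321) / 15 = 0.0545806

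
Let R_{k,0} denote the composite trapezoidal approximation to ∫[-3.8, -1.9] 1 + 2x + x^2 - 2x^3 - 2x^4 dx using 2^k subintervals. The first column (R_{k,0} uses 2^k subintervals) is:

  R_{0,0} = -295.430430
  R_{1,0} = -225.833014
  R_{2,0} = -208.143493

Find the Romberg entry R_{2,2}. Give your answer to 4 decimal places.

-202.2212

Richardson extrapolation on the trapezoidal column (denominator 4−1=3):
R_{1,1} = -225.833014 + (-225.833014 − (-295.430430))/3 = -202.633875
R_{2,1} = (4·(-208.143493) − (-225.833014)) / 3 = -202.246986
R_{2,2} = -202.246986 + (-202.246986 − (-202.633875))/15 = -202.221193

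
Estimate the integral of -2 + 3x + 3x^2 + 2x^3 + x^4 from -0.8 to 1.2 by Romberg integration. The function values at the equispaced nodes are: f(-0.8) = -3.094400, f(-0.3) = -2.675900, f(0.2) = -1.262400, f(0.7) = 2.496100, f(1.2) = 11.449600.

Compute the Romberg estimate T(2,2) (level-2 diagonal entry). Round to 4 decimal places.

0.8352

T(0,0) (trapezoid, 1 panel, h=2.0000): 8.355200
T(1,0) (trapezoid, 2 panels, h=1.0000): 2.915200
T(2,0) (trapezoid, 4 panels, h=0.5000): 1.367700
T(1,1) = 2.915200 + (2.915200 − 8.355200)/3 = 1.101867
T(2,1) = 1.367700 + (1.367700 − 2.915200)/3 = 0.851867
T(2,2) = 0.851867 + (0.851867 − 1.101867)/15 = 0.835200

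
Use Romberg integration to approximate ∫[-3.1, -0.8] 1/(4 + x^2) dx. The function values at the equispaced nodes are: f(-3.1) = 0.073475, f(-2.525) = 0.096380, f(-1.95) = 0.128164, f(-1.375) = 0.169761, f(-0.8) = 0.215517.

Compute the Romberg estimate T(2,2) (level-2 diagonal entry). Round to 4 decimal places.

T(0,0) (trapezoid, 1 panel, h=2.3000): 0.332341
T(1,0) (trapezoid, 2 panels, h=1.1500): 0.313559
T(2,0) (trapezoid, 4 panels, h=0.5750): 0.309811
T(1,1) = 0.313559 + (0.313559 − 0.332341)/3 = 0.307298
T(2,1) = 0.309811 + (0.309811 − 0.313559)/3 = 0.308562
T(2,2) = 0.308562 + (0.308562 − 0.307298)/15 = 0.308646

0.3086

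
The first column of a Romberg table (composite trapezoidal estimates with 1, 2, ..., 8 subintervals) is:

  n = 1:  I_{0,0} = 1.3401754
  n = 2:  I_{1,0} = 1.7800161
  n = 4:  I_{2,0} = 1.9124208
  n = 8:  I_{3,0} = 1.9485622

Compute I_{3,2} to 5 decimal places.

1.96088

I_{2,1} = 1.9124208 + (1.9124208 − 1.7800161)/3 = 1.9565557
I_{3,1} = 1.9485622 + (1.9485622 − 1.9124208)/3 = 1.9606093
I_{3,2} = (16·1.9606093 − 1.9565557) / 15 = 1.9608795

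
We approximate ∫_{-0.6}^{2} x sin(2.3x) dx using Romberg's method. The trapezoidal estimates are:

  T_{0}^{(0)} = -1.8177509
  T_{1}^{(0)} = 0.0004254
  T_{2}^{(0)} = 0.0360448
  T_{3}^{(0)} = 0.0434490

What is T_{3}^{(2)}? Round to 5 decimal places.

Richardson extrapolation on the trapezoidal column (denominator 4−1=3):
T_{2}^{(1)} = (4·0.0360448 − 0.0004254) / 3 = 0.0479179
T_{3}^{(1)} = 0.0434490 + (0.0434490 − 0.0360448)/3 = 0.0459171
T_{3}^{(2)} = 0.0459171 + (0.0459171 − 0.0479179)/15 = 0.0457837

0.04578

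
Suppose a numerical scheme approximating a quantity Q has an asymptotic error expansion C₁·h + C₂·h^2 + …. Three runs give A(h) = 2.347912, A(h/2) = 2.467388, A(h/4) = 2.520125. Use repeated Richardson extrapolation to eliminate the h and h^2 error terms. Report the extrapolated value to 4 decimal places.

First eliminate the h term (factor 2^1 = 2):
  B₁ = (2·2.467388 − 2.347912)/1 = 2.586864
  B₂ = (2·2.520125 − 2.467388)/1 = 2.572862
Then eliminate the h^2 term (factor 2^2 = 4):
  (4·2.572862 − 2.586864)/3 = 2.568195

2.5682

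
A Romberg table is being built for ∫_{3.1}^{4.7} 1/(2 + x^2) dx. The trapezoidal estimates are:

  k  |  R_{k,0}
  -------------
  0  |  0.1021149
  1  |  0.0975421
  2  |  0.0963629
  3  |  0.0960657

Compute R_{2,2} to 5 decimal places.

0.09597

Richardson extrapolation on the trapezoidal column (denominator 4−1=3):
R_{1,1} = 0.0975421 + (0.0975421 − 0.1021149)/3 = 0.0960178
R_{2,1} = (4·0.0963629 − 0.0975421) / 3 = 0.0959698
R_{2,2} = (16·0.0959698 − 0.0960178) / 15 = 0.0959666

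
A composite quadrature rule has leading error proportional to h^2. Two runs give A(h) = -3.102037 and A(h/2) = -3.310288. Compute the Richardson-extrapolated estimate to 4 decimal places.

-3.3797

Extrapolated value = (4·A(h/2) − A(h)) / (4 − 1)
= (4·(-3.310288) − (-3.102037)) / 3
= -10.139115 / 3 = -3.379705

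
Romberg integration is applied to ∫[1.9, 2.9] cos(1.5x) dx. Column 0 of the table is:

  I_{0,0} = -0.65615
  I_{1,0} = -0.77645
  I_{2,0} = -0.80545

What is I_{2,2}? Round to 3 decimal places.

Richardson extrapolation on the trapezoidal column (denominator 4−1=3):
I_{1,1} = -0.77645 + (-0.77645 − (-0.65615))/3 = -0.81655
I_{2,1} = -0.80545 + (-0.80545 − (-0.77645))/3 = -0.81512
I_{2,2} = -0.81512 + (-0.81512 − (-0.81655))/15 = -0.81502

-0.815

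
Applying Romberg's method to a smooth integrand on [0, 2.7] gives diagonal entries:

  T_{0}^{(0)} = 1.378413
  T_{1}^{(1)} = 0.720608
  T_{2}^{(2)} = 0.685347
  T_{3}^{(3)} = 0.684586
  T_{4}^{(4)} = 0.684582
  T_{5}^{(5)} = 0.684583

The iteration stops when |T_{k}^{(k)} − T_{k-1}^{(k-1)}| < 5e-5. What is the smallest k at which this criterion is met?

k = 4

|T_{1}^{(1)} − T_{0}^{(0)}| = 0.657805 ≥ 5e-5
|T_{2}^{(2)} − T_{1}^{(1)}| = 0.035261 ≥ 5e-5
|T_{3}^{(3)} − T_{2}^{(2)}| = 0.000761 ≥ 5e-5
|T_{4}^{(4)} − T_{3}^{(3)}| = 0.000004 < 5e-5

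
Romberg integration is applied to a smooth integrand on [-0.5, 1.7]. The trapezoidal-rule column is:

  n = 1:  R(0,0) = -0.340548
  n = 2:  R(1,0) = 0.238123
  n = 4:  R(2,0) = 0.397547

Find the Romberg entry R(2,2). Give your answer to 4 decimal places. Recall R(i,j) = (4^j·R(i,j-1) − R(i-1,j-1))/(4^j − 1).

0.4520

Richardson extrapolation on the trapezoidal column (denominator 4−1=3):
R(1,1) = 0.238123 + (0.238123 − (-0.340548))/3 = 0.431013
R(2,1) = (4·0.397547 − 0.238123) / 3 = 0.450688
R(2,2) = 0.450688 + (0.450688 − 0.431013)/15 = 0.452000
(Column j=1 coincides with Simpson's rule on the same nodes.)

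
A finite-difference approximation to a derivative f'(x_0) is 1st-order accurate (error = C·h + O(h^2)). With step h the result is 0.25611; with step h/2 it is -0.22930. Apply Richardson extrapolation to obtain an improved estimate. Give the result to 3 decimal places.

-0.715

Extrapolated value = (2·A(h/2) − A(h)) / (2 − 1)
= (2·(-0.22930) − 0.25611) / 1
= -0.71471 / 1 = -0.71471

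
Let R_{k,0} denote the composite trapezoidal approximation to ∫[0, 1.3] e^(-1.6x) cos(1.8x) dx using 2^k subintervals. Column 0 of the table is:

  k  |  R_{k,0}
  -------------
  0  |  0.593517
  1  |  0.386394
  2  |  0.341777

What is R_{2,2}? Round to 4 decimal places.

Richardson extrapolation on the trapezoidal column (denominator 4−1=3):
R_{1,1} = 0.386394 + (0.386394 − 0.593517)/3 = 0.317353
R_{2,1} = (4·0.341777 − 0.386394) / 3 = 0.326905
R_{2,2} = 0.326905 + (0.326905 − 0.317353)/15 = 0.327542

0.3275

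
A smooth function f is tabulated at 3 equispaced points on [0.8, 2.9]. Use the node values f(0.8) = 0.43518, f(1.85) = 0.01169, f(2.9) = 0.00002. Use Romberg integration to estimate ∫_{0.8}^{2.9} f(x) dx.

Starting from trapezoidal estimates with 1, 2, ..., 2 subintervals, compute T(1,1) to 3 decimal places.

T(0,0) (trapezoid, 1 panel, h=2.1000): 0.45696
T(1,0) (trapezoid, 2 panels, h=1.0500): 0.24075
T(1,1) = 0.24075 + (0.24075 − 0.45696)/3 = 0.16868

0.169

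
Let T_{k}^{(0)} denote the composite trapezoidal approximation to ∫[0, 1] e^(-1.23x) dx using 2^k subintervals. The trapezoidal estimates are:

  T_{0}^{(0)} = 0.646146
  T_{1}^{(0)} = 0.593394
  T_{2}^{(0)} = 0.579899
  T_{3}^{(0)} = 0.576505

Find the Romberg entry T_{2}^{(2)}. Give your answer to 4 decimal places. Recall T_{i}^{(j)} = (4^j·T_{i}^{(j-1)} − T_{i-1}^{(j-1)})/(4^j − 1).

0.5754

Richardson extrapolation on the trapezoidal column (denominator 4−1=3):
T_{1}^{(1)} = 0.593394 + (0.593394 − 0.646146)/3 = 0.575810
T_{2}^{(1)} = 0.579899 + (0.579899 − 0.593394)/3 = 0.575401
T_{2}^{(2)} = (16·0.575401 − 0.575810) / 15 = 0.575374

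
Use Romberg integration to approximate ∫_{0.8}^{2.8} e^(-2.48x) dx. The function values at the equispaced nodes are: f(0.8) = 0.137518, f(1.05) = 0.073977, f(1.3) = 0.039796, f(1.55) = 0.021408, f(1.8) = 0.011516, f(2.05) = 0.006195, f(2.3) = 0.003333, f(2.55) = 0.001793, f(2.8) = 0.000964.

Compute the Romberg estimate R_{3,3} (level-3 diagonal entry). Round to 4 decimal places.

0.0551

R_{0,0} (trapezoid, 1 panel, h=2.0000): 0.138482
R_{1,0} (trapezoid, 2 panels, h=1.0000): 0.080757
R_{2,0} (trapezoid, 4 panels, h=0.5000): 0.061943
R_{3,0} (trapezoid, 8 panels, h=0.2500): 0.056815
R_{1,1} = 0.080757 + (0.080757 − 0.138482)/3 = 0.061515
R_{2,1} = 0.061943 + (0.061943 − 0.080757)/3 = 0.055672
R_{3,1} = 0.056815 + (0.056815 − 0.061943)/3 = 0.055106
R_{2,2} = 0.055672 + (0.055672 − 0.061515)/15 = 0.055282
R_{3,2} = 0.055106 + (0.055106 − 0.055672)/15 = 0.055068
R_{3,3} = 0.055068 + (0.055068 − 0.055282)/63 = 0.055065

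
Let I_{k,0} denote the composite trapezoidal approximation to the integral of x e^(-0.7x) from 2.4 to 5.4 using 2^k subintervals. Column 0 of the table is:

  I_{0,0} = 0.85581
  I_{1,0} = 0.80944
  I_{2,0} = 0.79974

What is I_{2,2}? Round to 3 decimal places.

Richardson extrapolation on the trapezoidal column (denominator 4−1=3):
I_{1,1} = 0.80944 + (0.80944 − 0.85581)/3 = 0.79398
I_{2,1} = (4·0.79974 − 0.80944) / 3 = 0.79651
I_{2,2} = 0.79651 + (0.79651 − 0.79398)/15 = 0.79668
(Column j=1 coincides with Simpson's rule on the same nodes.)

0.797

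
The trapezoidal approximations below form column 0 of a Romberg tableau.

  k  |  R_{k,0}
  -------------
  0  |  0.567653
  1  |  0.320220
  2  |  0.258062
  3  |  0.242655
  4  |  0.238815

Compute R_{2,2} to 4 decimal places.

0.2373

Richardson extrapolation on the trapezoidal column (denominator 4−1=3):
R_{1,1} = 0.320220 + (0.320220 − 0.567653)/3 = 0.237742
R_{2,1} = 0.258062 + (0.258062 − 0.320220)/3 = 0.237343
R_{2,2} = (16·0.237343 − 0.237742) / 15 = 0.237316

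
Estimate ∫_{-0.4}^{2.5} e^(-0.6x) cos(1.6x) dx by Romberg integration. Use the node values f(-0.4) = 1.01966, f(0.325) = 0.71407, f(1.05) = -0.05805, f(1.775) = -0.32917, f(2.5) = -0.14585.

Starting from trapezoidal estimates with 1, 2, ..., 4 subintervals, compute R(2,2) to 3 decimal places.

0.572

R(0,0) (trapezoid, 1 panel, h=2.9000): 1.26702
R(1,0) (trapezoid, 2 panels, h=1.4500): 0.54934
R(2,0) (trapezoid, 4 panels, h=0.7250): 0.55372
R(1,1) = 0.54934 + (0.54934 − 1.26702)/3 = 0.31011
R(2,1) = 0.55372 + (0.55372 − 0.54934)/3 = 0.55518
R(2,2) = 0.55518 + (0.55518 − 0.31011)/15 = 0.57152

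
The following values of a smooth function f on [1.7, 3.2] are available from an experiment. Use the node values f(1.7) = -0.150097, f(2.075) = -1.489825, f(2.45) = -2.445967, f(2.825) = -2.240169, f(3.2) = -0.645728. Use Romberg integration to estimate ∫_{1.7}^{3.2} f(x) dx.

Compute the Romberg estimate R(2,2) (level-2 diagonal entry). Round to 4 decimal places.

-2.5714

R(0,0) (trapezoid, 1 panel, h=1.5000): -0.596869
R(1,0) (trapezoid, 2 panels, h=0.7500): -2.132910
R(2,0) (trapezoid, 4 panels, h=0.3750): -2.465203
R(1,1) = -2.132910 + (-2.132910 − (-0.596869))/3 = -2.644924
R(2,1) = -2.465203 + (-2.465203 − (-2.132910))/3 = -2.575967
R(2,2) = -2.575967 + (-2.575967 − (-2.644924))/15 = -2.571370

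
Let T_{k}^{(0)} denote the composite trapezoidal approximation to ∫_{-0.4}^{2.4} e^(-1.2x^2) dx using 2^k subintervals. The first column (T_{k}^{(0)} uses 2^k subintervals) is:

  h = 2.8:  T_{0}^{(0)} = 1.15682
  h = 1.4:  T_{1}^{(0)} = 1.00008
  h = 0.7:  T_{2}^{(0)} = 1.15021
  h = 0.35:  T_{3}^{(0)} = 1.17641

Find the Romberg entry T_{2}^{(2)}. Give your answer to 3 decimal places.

Richardson extrapolation on the trapezoidal column (denominator 4−1=3):
T_{1}^{(1)} = 1.00008 + (1.00008 − 1.15682)/3 = 0.94783
T_{2}^{(1)} = (4·1.15021 − 1.00008) / 3 = 1.20025
T_{2}^{(2)} = (16·1.20025 − 0.94783) / 15 = 1.21708
(Column j=1 coincides with Simpson's rule on the same nodes.)

1.217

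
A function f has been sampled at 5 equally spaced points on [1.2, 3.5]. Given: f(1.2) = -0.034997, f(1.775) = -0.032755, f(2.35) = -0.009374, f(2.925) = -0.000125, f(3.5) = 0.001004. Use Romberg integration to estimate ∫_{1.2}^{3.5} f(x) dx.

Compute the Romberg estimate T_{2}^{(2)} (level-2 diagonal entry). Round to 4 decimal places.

-0.0358

T_{0}^{(0)} (trapezoid, 1 panel, h=2.3000): -0.039092
T_{1}^{(0)} (trapezoid, 2 panels, h=1.1500): -0.030326
T_{2}^{(0)} (trapezoid, 4 panels, h=0.5750): -0.034069
T_{1}^{(1)} = -0.030326 + (-0.030326 − (-0.039092))/3 = -0.027404
T_{2}^{(1)} = -0.034069 + (-0.034069 − (-0.030326))/3 = -0.035317
T_{2}^{(2)} = -0.035317 + (-0.035317 − (-0.027404))/15 = -0.035845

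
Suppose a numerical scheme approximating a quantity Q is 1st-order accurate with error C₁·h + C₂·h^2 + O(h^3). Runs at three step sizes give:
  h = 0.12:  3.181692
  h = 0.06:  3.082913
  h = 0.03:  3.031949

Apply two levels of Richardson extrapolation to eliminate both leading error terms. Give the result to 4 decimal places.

First eliminate the h term (factor 2^1 = 2):
  B₁ = (2·3.082913 − 3.181692)/1 = 2.984134
  B₂ = (2·3.031949 − 3.082913)/1 = 2.980985
Then eliminate the h^2 term (factor 2^2 = 4):
  (4·2.980985 − 2.984134)/3 = 2.979935

2.9799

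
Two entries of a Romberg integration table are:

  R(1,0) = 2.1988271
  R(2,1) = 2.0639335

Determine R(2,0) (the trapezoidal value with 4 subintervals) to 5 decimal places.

2.09766

From R(2,1) = (4·R(2,0) − R(1,0))/3, solve for R(2,0):
4·R(2,0) = 3·2.0639335 + 2.1988271 = 8.3906276
R(2,0) = 2.0976569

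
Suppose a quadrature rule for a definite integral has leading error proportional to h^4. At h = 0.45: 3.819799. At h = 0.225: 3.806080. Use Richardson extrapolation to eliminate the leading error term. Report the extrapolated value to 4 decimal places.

The leading error scales as h^4; refining by a factor of 2 reduces it by 2^4 = 16.
Extrapolated value = (16·A(h/2) − A(h)) / (16 − 1)
= (16·3.806080 − 3.819799) / 15
= 57.077481 / 15 = 3.805165

3.8052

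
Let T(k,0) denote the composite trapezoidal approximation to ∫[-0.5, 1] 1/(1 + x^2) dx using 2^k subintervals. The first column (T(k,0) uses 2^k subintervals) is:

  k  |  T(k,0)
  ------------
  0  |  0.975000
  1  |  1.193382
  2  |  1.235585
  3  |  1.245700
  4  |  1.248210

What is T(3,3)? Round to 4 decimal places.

1.2490

T(1,1) = 1.193382 + (1.193382 − 0.975000)/3 = 1.266176
T(2,1) = (4·1.235585 − 1.193382) / 3 = 1.249653
T(3,1) = (4·1.245700 − 1.235585) / 3 = 1.249072
T(2,2) = (16·1.249653 − 1.266176) / 15 = 1.248551
T(3,2) = (16·1.249072 − 1.249653) / 15 = 1.249033
T(3,3) = (64·1.249033 − 1.248551) / 63 = 1.249041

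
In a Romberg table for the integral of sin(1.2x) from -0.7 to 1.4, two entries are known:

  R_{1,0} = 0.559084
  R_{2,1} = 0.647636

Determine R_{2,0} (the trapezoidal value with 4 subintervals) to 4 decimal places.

From R_{2,1} = (4·R_{2,0} − R_{1,0})/3, solve for R_{2,0}:
4·R_{2,0} = 3·0.647636 + 0.559084 = 2.501992
R_{2,0} = 0.625498

0.6255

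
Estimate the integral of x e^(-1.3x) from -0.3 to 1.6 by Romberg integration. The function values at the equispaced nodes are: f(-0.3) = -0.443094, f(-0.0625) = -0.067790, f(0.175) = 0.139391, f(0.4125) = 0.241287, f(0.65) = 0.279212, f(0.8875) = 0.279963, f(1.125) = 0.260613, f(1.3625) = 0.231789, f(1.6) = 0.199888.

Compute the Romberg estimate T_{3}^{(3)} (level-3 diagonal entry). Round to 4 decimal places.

T_{0}^{(0)} (trapezoid, 1 panel, h=1.9000): -0.231046
T_{1}^{(0)} (trapezoid, 2 panels, h=0.9500): 0.149729
T_{2}^{(0)} (trapezoid, 4 panels, h=0.4750): 0.264866
T_{3}^{(0)} (trapezoid, 8 panels, h=0.2375): 0.295180
T_{1}^{(1)} = 0.149729 + (0.149729 − (-0.231046))/3 = 0.276654
T_{2}^{(1)} = 0.264866 + (0.264866 − 0.149729)/3 = 0.303245
T_{3}^{(1)} = 0.295180 + (0.295180 − 0.264866)/3 = 0.305285
T_{2}^{(2)} = 0.303245 + (0.303245 − 0.276654)/15 = 0.305018
T_{3}^{(2)} = 0.305285 + (0.305285 − 0.303245)/15 = 0.305421
T_{3}^{(3)} = 0.305421 + (0.305421 − 0.305018)/63 = 0.305427

0.3054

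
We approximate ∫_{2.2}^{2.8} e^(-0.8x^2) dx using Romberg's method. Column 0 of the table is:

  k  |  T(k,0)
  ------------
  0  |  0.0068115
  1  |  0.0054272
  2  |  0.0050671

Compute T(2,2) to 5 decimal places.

0.00495

Richardson extrapolation on the trapezoidal column (denominator 4−1=3):
T(1,1) = 0.0054272 + (0.0054272 − 0.0068115)/3 = 0.0049658
T(2,1) = 0.0050671 + (0.0050671 − 0.0054272)/3 = 0.0049471
T(2,2) = 0.0049471 + (0.0049471 − 0.0049658)/15 = 0.0049459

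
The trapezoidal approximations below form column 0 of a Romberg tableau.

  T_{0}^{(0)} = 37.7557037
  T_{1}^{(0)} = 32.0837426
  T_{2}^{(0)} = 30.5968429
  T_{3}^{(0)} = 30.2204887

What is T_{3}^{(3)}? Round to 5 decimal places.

Richardson extrapolation on the trapezoidal column (denominator 4−1=3):
T_{1}^{(1)} = (4·32.0837426 − 37.7557037) / 3 = 30.1930889
T_{2}^{(1)} = (4·30.5968429 − 32.0837426) / 3 = 30.1012097
T_{3}^{(1)} = 30.2204887 + (30.2204887 − 30.5968429)/3 = 30.0950373
T_{2}^{(2)} = 30.1012097 + (30.1012097 − 30.1930889)/15 = 30.0950844
T_{3}^{(2)} = 30.0950373 + (30.0950373 − 30.1012097)/15 = 30.0946258
T_{3}^{(3)} = 30.0946258 + (30.0946258 − 30.0950844)/63 = 30.0946185

30.09462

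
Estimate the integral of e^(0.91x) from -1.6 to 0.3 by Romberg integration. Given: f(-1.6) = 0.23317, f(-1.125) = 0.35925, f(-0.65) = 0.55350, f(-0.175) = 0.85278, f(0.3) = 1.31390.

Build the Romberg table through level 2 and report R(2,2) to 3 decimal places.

R(0,0) (trapezoid, 1 panel, h=1.9000): 1.46972
R(1,0) (trapezoid, 2 panels, h=0.9500): 1.26068
R(2,0) (trapezoid, 4 panels, h=0.4750): 1.20606
R(1,1) = 1.26068 + (1.26068 − 1.46972)/3 = 1.19100
R(2,1) = 1.20606 + (1.20606 − 1.26068)/3 = 1.18785
R(2,2) = 1.18785 + (1.18785 − 1.19100)/15 = 1.18764

1.188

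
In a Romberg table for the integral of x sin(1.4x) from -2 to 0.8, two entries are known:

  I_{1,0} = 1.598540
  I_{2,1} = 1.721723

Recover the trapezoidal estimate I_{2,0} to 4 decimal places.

From I_{2,1} = (4·I_{2,0} − I_{1,0})/3, solve for I_{2,0}:
4·I_{2,0} = 3·1.721723 + 1.598540 = 6.763709
I_{2,0} = 1.690927

1.6909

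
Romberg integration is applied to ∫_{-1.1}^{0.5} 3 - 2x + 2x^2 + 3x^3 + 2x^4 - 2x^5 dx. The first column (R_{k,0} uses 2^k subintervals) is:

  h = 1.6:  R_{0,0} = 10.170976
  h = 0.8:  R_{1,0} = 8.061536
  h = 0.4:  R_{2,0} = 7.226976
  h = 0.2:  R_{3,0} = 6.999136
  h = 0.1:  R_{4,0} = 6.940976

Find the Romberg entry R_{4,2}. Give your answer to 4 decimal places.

R_{3,1} = 6.999136 + (6.999136 − 7.226976)/3 = 6.923189
R_{4,1} = (4·6.940976 − 6.999136) / 3 = 6.921589
R_{4,2} = 6.921589 + (6.921589 − 6.923189)/15 = 6.921482

6.9215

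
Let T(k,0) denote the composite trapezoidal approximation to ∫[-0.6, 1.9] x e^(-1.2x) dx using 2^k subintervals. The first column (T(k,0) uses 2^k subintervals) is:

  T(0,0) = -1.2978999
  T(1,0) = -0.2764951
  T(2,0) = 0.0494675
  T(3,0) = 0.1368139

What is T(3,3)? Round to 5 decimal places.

Richardson extrapolation on the trapezoidal column (denominator 4−1=3):
T(1,1) = -0.2764951 + (-0.2764951 − (-1.2978999))/3 = 0.0639732
T(2,1) = 0.0494675 + (0.0494675 − (-0.2764951))/3 = 0.1581217
T(3,1) = 0.1368139 + (0.1368139 − 0.0494675)/3 = 0.1659294
T(2,2) = 0.1581217 + (0.1581217 − 0.0639732)/15 = 0.1643983
T(3,2) = 0.1659294 + (0.1659294 − 0.1581217)/15 = 0.1664499
T(3,3) = (64·0.1664499 − 0.1643983) / 63 = 0.1664825

0.16648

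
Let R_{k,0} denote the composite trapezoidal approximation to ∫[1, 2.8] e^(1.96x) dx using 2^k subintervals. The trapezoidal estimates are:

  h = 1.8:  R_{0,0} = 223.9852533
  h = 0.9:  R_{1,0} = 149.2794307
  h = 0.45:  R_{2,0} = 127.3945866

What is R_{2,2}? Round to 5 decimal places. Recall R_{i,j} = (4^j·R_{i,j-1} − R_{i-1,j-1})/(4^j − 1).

119.81445

Richardson extrapolation on the trapezoidal column (denominator 4−1=3):
R_{1,1} = 149.2794307 + (149.2794307 − 223.9852533)/3 = 124.3774898
R_{2,1} = 127.3945866 + (127.3945866 − 149.2794307)/3 = 120.0996386
R_{2,2} = (16·120.0996386 − 124.3774898) / 15 = 119.8144485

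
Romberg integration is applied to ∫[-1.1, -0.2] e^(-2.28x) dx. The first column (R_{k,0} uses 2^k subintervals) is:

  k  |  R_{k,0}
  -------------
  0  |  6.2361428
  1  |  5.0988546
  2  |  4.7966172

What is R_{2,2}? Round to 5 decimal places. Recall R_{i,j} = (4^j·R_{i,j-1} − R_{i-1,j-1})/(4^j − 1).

4.69428

R_{1,1} = (4·5.0988546 − 6.2361428) / 3 = 4.7197585
R_{2,1} = 4.7966172 + (4.7966172 − 5.0988546)/3 = 4.6958714
R_{2,2} = (16·4.6958714 − 4.7197585) / 15 = 4.6942789
(Column j=1 coincides with Simpson's rule on the same nodes.)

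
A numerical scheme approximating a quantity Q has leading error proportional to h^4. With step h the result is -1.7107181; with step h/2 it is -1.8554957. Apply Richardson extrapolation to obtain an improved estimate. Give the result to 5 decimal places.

The leading error scales as h^4; refining by a factor of 2 reduces it by 2^4 = 16.
Extrapolated value = (16·A(h/2) − A(h)) / (16 − 1)
= (16·(-1.8554957) − (-1.7107181)) / 15
= -27.9772131 / 15 = -1.8651475

-1.86515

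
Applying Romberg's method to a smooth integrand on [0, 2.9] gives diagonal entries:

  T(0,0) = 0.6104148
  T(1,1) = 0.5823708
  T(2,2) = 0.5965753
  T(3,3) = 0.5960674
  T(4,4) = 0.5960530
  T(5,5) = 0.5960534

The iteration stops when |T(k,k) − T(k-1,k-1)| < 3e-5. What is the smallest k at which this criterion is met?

k = 4

|T(1,1) − T(0,0)| = 0.0280440 ≥ 3e-5
|T(2,2) − T(1,1)| = 0.0142045 ≥ 3e-5
|T(3,3) − T(2,2)| = 0.0005079 ≥ 3e-5
|T(4,4) − T(3,3)| = 0.0000144 < 3e-5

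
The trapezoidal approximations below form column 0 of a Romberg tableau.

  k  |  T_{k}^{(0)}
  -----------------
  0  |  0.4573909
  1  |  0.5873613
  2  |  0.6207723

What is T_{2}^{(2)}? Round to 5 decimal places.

0.63199

Richardson extrapolation on the trapezoidal column (denominator 4−1=3):
T_{1}^{(1)} = (4·0.5873613 − 0.4573909) / 3 = 0.6306848
T_{2}^{(1)} = (4·0.6207723 − 0.5873613) / 3 = 0.6319093
T_{2}^{(2)} = (16·0.6319093 − 0.6306848) / 15 = 0.6319909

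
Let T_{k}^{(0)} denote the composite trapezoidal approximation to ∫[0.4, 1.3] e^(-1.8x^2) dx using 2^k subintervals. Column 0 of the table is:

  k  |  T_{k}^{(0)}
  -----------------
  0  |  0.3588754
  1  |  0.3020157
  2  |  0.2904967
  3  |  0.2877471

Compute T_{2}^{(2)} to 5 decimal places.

Richardson extrapolation on the trapezoidal column (denominator 4−1=3):
T_{1}^{(1)} = 0.3020157 + (0.3020157 − 0.3588754)/3 = 0.2830625
T_{2}^{(1)} = 0.2904967 + (0.2904967 − 0.3020157)/3 = 0.2866570
T_{2}^{(2)} = 0.2866570 + (0.2866570 − 0.2830625)/15 = 0.2868966

0.28690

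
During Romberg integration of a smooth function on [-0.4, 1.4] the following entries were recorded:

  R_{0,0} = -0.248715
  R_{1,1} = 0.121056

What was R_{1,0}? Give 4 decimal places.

0.0286

From R_{1,1} = (4·R_{1,0} − R_{0,0})/3, solve for R_{1,0}:
4·R_{1,0} = 3·0.121056 + (-0.248715) = 0.114453
R_{1,0} = 0.028613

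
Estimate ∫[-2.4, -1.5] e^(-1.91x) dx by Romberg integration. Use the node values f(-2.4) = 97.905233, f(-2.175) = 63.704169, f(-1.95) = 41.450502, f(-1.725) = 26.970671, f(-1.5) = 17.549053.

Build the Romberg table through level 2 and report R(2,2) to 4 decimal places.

R(0,0) (trapezoid, 1 panel, h=0.9000): 51.954429
R(1,0) (trapezoid, 2 panels, h=0.4500): 44.629940
R(2,0) (trapezoid, 4 panels, h=0.2250): 42.716809
R(1,1) = 44.629940 + (44.629940 − 51.954429)/3 = 42.188444
R(2,1) = 42.716809 + (42.716809 − 44.629940)/3 = 42.079099
R(2,2) = 42.079099 + (42.079099 − 42.188444)/15 = 42.071809

42.0718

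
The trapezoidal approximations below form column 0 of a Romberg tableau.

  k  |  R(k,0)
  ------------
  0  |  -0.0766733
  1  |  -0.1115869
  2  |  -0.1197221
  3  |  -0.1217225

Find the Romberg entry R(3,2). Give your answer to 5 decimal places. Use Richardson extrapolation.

R(2,1) = (4·(-0.1197221) − (-0.1115869)) / 3 = -0.1224338
R(3,1) = -0.1217225 + (-0.1217225 − (-0.1197221))/3 = -0.1223893
R(3,2) = (16·(-0.1223893) − (-0.1224338)) / 15 = -0.1223863

-0.12239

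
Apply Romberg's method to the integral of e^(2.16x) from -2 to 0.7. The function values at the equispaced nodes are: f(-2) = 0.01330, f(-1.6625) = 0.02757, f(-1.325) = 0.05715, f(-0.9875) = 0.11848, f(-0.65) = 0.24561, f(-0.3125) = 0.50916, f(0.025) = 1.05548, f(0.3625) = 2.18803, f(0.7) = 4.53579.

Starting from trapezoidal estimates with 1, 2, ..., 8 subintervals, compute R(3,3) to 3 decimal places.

2.094

R(0,0) (trapezoid, 1 panel, h=2.7000): 6.14127
R(1,0) (trapezoid, 2 panels, h=1.3500): 3.40221
R(2,0) (trapezoid, 4 panels, h=0.6750): 2.45213
R(3,0) (trapezoid, 8 panels, h=0.3375): 2.18566
R(1,1) = 3.40221 + (3.40221 − 6.14127)/3 = 2.48919
R(2,1) = 2.45213 + (2.45213 − 3.40221)/3 = 2.13544
R(3,1) = 2.18566 + (2.18566 − 2.45213)/3 = 2.09684
R(2,2) = 2.13544 + (2.13544 − 2.48919)/15 = 2.11186
R(3,2) = 2.09684 + (2.09684 − 2.13544)/15 = 2.09427
R(3,3) = 2.09427 + (2.09427 − 2.11186)/63 = 2.09399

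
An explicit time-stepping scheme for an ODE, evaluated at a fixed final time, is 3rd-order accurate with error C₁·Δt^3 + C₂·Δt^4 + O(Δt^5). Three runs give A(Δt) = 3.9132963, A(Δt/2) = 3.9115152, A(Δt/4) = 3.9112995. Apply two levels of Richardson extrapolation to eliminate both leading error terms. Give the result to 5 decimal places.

3.91127

First eliminate the Δt^3 term (factor 2^3 = 8):
  B₁ = (8·3.9115152 − 3.9132963)/7 = 3.9112608
  B₂ = (8·3.9112995 − 3.9115152)/7 = 3.9112687
Then eliminate the Δt^4 term (factor 2^4 = 16):
  (16·3.9112687 − 3.9112608)/15 = 3.9112692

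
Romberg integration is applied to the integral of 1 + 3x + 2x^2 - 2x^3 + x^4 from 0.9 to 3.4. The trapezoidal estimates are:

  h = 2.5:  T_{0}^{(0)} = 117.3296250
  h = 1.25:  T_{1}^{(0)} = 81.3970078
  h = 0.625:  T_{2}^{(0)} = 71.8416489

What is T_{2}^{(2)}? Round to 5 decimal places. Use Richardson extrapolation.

68.60567

Richardson extrapolation on the trapezoidal column (denominator 4−1=3):
T_{1}^{(1)} = 81.3970078 + (81.3970078 − 117.3296250)/3 = 69.4194687
T_{2}^{(1)} = 71.8416489 + (71.8416489 − 81.3970078)/3 = 68.6565293
T_{2}^{(2)} = (16·68.6565293 − 69.4194687) / 15 = 68.6056667
(Column j=1 coincides with Simpson's rule on the same nodes.)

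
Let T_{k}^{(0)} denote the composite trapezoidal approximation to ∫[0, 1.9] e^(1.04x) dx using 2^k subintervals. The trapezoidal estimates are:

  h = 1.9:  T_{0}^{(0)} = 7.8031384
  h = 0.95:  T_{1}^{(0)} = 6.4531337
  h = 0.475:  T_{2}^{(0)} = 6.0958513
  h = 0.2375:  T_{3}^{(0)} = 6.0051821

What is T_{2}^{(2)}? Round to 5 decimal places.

Richardson extrapolation on the trapezoidal column (denominator 4−1=3):
T_{1}^{(1)} = (4·6.4531337 − 7.8031384) / 3 = 6.0031321
T_{2}^{(1)} = (4·6.0958513 − 6.4531337) / 3 = 5.9767572
T_{2}^{(2)} = (16·5.9767572 − 6.0031321) / 15 = 5.9749989

5.97500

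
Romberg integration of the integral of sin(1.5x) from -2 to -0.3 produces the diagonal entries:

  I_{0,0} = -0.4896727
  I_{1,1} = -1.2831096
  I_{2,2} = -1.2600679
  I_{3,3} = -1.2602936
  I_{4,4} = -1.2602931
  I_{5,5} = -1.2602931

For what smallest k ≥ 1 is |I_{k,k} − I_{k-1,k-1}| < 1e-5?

k = 4

|I_{1,1} − I_{0,0}| = 0.7934369 ≥ 1e-5
|I_{2,2} − I_{1,1}| = 0.0230417 ≥ 1e-5
|I_{3,3} − I_{2,2}| = 0.0002257 ≥ 1e-5
|I_{4,4} − I_{3,3}| = 0.0000005 < 1e-5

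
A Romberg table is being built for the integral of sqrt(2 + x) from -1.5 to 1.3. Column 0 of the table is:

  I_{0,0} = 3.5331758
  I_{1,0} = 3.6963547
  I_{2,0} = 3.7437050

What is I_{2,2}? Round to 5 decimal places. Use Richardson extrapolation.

3.76007

Richardson extrapolation on the trapezoidal column (denominator 4−1=3):
I_{1,1} = (4·3.6963547 − 3.5331758) / 3 = 3.7507477
I_{2,1} = 3.7437050 + (3.7437050 − 3.6963547)/3 = 3.7594884
I_{2,2} = 3.7594884 + (3.7594884 − 3.7507477)/15 = 3.7600711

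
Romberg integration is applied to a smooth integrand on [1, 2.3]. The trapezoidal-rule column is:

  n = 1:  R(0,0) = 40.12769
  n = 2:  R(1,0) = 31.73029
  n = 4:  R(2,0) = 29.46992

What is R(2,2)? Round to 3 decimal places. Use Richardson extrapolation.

28.702

Richardson extrapolation on the trapezoidal column (denominator 4−1=3):
R(1,1) = 31.73029 + (31.73029 − 40.12769)/3 = 28.93116
R(2,1) = 29.46992 + (29.46992 − 31.73029)/3 = 28.71646
R(2,2) = 28.71646 + (28.71646 − 28.93116)/15 = 28.70215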